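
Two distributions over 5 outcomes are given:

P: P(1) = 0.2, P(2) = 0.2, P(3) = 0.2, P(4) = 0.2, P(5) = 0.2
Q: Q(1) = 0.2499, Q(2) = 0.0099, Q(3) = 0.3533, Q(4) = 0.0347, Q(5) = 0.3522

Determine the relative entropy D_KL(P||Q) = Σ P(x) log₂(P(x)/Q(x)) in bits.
0.9810 bits

D_KL(P||Q) = Σ P(x) log₂(P(x)/Q(x))

Computing term by term:
  P(1)·log₂(P(1)/Q(1)) = 0.2·log₂(0.2/0.2499) = -0.06427
  P(2)·log₂(P(2)/Q(2)) = 0.2·log₂(0.2/0.0099) = 0.86729
  P(3)·log₂(P(3)/Q(3)) = 0.2·log₂(0.2/0.3533) = -0.16418
  P(4)·log₂(P(4)/Q(4)) = 0.2·log₂(0.2/0.0347) = 0.50540
  P(5)·log₂(P(5)/Q(5)) = 0.2·log₂(0.2/0.3522) = -0.16328

D_KL(P||Q) = -0.06427 + 0.86729 - 0.16418 + 0.50540 - 0.16328 = 0.98096 ≈ 0.9810 bits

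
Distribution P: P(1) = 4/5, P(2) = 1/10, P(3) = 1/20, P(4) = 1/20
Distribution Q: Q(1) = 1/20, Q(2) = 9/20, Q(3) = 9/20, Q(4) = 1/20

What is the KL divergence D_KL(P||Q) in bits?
2.8245 bits

D_KL(P||Q) = Σ P(x) log₂(P(x)/Q(x))

Computing term by term:
  P(1)·log₂(P(1)/Q(1)) = (4/5)·log₂((4/5)/(1/20)) = 3.20000
  P(2)·log₂(P(2)/Q(2)) = (1/10)·log₂((1/10)/(9/20)) = -0.21699
  P(3)·log₂(P(3)/Q(3)) = (1/20)·log₂((1/20)/(9/20)) = -0.15850
  P(4)·log₂(P(4)/Q(4)) = (1/20)·log₂((1/20)/(1/20)) = 0.00000

D_KL(P||Q) = 3.20000 - 0.21699 - 0.15850 + 0.00000 = 2.82451 ≈ 2.8245 bits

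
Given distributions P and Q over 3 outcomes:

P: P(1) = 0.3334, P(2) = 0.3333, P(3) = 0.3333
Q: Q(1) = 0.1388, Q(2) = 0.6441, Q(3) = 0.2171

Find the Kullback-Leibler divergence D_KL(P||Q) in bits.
0.3108 bits

D_KL(P||Q) = Σ P(x) log₂(P(x)/Q(x))

Computing term by term:
  P(1)·log₂(P(1)/Q(1)) = 0.3334·log₂(0.3334/0.1388) = 0.42150
  P(2)·log₂(P(2)/Q(2)) = 0.3333·log₂(0.3333/0.6441) = -0.31679
  P(3)·log₂(P(3)/Q(3)) = 0.3333·log₂(0.3333/0.2171) = 0.20613

D_KL(P||Q) = 0.42150 - 0.31679 + 0.20613 = 0.31084 ≈ 0.3108 bits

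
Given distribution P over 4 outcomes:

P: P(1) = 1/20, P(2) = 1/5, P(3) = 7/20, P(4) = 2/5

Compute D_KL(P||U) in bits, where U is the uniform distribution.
0.2606 bits

U(i) = 1/4 for all i

D_KL(P||U) = Σ P(x) log₂(P(x) / (1/4))
           = Σ P(x) log₂(P(x)) + log₂(4)
           = log₂(4) - H(P)

H(P) = -Σ P(x) log₂(P(x)):
  -P(1)·log₂(P(1)) = -(1/20)·log₂(1/20) = 0.21610
  -P(2)·log₂(P(2)) = -(1/5)·log₂(1/5) = 0.46439
  -P(3)·log₂(P(3)) = -(7/20)·log₂(7/20) = 0.53010
  -P(4)·log₂(P(4)) = -(2/5)·log₂(2/5) = 0.52877
H(P) = 0.21610 + 0.46439 + 0.53010 + 0.52877 = 1.73936 bits

log₂(4) = 2.00000 bits

D_KL(P||U) = 2.00000 - 1.73936 = 0.26064 ≈ 0.2606 bits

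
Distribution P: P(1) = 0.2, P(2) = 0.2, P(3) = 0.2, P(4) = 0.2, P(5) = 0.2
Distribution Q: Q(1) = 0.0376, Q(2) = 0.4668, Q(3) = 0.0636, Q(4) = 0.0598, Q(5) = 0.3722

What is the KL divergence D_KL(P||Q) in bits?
0.7374 bits

D_KL(P||Q) = Σ P(x) log₂(P(x)/Q(x))

Computing term by term:
  P(1)·log₂(P(1)/Q(1)) = 0.2·log₂(0.2/0.0376) = 0.48224
  P(2)·log₂(P(2)/Q(2)) = 0.2·log₂(0.2/0.4668) = -0.24456
  P(3)·log₂(P(3)/Q(3)) = 0.2·log₂(0.2/0.0636) = 0.33058
  P(4)·log₂(P(4)/Q(4)) = 0.2·log₂(0.2/0.0598) = 0.34836
  P(5)·log₂(P(5)/Q(5)) = 0.2·log₂(0.2/0.3722) = -0.17922

D_KL(P||Q) = 0.48224 - 0.24456 + 0.33058 + 0.34836 - 0.17922 = 0.73740 ≈ 0.7374 bits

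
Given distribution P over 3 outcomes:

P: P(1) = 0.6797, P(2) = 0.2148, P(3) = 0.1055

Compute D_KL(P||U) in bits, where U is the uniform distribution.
0.3874 bits

U(i) = 1/3 for all i

D_KL(P||U) = Σ P(x) log₂(P(x) / (1/3))
           = Σ P(x) log₂(P(x)) + log₂(3)
           = log₂(3) - H(P)

H(P) = -Σ P(x) log₂(P(x)):
  -P(1)·log₂(P(1)) = -(0.6797)·log₂(0.6797) = 0.37861
  -P(2)·log₂(P(2)) = -(0.2148)·log₂(0.2148) = 0.47663
  -P(3)·log₂(P(3)) = -(0.1055)·log₂(0.1055) = 0.34231
H(P) = 0.37861 + 0.47663 + 0.34231 = 1.19755 bits

log₂(3) = 1.58496 bits

D_KL(P||U) = 1.58496 - 1.19755 = 0.38741 ≈ 0.3874 bits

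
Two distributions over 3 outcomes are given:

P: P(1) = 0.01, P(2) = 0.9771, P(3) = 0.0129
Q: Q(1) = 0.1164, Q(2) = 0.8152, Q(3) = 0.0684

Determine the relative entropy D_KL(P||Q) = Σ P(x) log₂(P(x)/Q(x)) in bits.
0.1889 bits

D_KL(P||Q) = Σ P(x) log₂(P(x)/Q(x))

Computing term by term:
  P(1)·log₂(P(1)/Q(1)) = 0.01·log₂(0.01/0.1164) = -0.03541
  P(2)·log₂(P(2)/Q(2)) = 0.9771·log₂(0.9771/0.8152) = 0.25537
  P(3)·log₂(P(3)/Q(3)) = 0.0129·log₂(0.0129/0.0684) = -0.03105

D_KL(P||Q) = -0.03541 + 0.25537 - 0.03105 = 0.18891 ≈ 0.1889 bits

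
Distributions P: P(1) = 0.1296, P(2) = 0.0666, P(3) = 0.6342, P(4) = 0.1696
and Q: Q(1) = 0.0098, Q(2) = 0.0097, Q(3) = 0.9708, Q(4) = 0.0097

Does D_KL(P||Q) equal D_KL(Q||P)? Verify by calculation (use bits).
D_KL(P||Q) = 0.9785 bits, D_KL(Q||P) = 0.4928 bits. No — D_KL(P||Q) ≠ D_KL(Q||P) for this pair.

D_KL(P||Q) = Σ P(x) log₂(P(x)/Q(x))

Computing term by term:
  P(1)·log₂(P(1)/Q(1)) = 0.1296·log₂(0.1296/0.0098) = 0.48278
  P(2)·log₂(P(2)/Q(2)) = 0.0666·log₂(0.0666/0.0097) = 0.18511
  P(3)·log₂(P(3)/Q(3)) = 0.6342·log₂(0.6342/0.9708) = -0.38955
  P(4)·log₂(P(4)/Q(4)) = 0.1696·log₂(0.1696/0.0097) = 0.70011

D_KL(P||Q) = 0.48278 + 0.18511 - 0.38955 + 0.70011 = 0.97845 ≈ 0.9785 bits

D_KL(Q||P) = Σ Q(x) log₂(Q(x)/P(x))

Computing term by term:
  Q(1)·log₂(Q(1)/P(1)) = 0.0098·log₂(0.0098/0.1296) = -0.03651
  Q(2)·log₂(Q(2)/P(2)) = 0.0097·log₂(0.0097/0.0666) = -0.02696
  Q(3)·log₂(Q(3)/P(3)) = 0.9708·log₂(0.9708/0.6342) = 0.59630
  Q(4)·log₂(Q(4)/P(4)) = 0.0097·log₂(0.0097/0.1696) = -0.04004

D_KL(Q||P) = -0.03651 - 0.02696 + 0.59630 - 0.04004 = 0.49279 ≈ 0.4928 bits

These are NOT equal (difference: 0.4857 bits). KL divergence is asymmetric: D_KL(P||Q) ≠ D_KL(Q||P) in general.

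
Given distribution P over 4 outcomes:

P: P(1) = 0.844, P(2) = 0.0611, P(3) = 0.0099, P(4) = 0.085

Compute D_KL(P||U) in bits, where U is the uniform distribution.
1.1789 bits

U(i) = 1/4 for all i

D_KL(P||U) = Σ P(x) log₂(P(x) / (1/4))
           = Σ P(x) log₂(P(x)) + log₂(4)
           = log₂(4) - H(P)

H(P) = -Σ P(x) log₂(P(x)):
  -P(1)·log₂(P(1)) = -(0.844)·log₂(0.844) = 0.20651
  -P(2)·log₂(P(2)) = -(0.0611)·log₂(0.0611) = 0.24640
  -P(3)·log₂(P(3)) = -(0.0099)·log₂(0.0099) = 0.06592
  -P(4)·log₂(P(4)) = -(0.085)·log₂(0.085) = 0.30229
H(P) = 0.20651 + 0.24640 + 0.06592 + 0.30229 = 0.82112 bits

log₂(4) = 2.00000 bits

D_KL(P||U) = 2.00000 - 0.82112 = 1.17888 ≈ 1.1789 bits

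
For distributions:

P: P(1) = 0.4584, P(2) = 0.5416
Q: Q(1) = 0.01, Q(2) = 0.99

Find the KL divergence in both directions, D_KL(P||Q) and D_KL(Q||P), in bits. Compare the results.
D_KL(P||Q) = 2.0584 bits, D_KL(Q||P) = 0.8063 bits. D_KL(P||Q) is larger than D_KL(Q||P) by 1.2521 bits; the two directions differ.

D_KL(P||Q) = Σ P(x) log₂(P(x)/Q(x))

Computing term by term:
  P(1)·log₂(P(1)/Q(1)) = 0.4584·log₂(0.4584/0.01) = 2.52970
  P(2)·log₂(P(2)/Q(2)) = 0.5416·log₂(0.5416/0.99) = -0.47130

D_KL(P||Q) = 2.52970 - 0.47130 = 2.05840 ≈ 2.0584 bits

D_KL(Q||P) = Σ Q(x) log₂(Q(x)/P(x))

Computing term by term:
  Q(1)·log₂(Q(1)/P(1)) = 0.01·log₂(0.01/0.4584) = -0.05519
  Q(2)·log₂(Q(2)/P(2)) = 0.99·log₂(0.99/0.5416) = 0.86150

D_KL(Q||P) = -0.05519 + 0.86150 = 0.80631 ≈ 0.8063 bits

These are NOT equal (difference: 1.2521 bits). KL divergence is asymmetric: D_KL(P||Q) ≠ D_KL(Q||P) in general.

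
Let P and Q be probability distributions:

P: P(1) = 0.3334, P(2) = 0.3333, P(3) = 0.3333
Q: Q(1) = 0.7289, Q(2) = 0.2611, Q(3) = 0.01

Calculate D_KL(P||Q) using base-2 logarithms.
1.4272 bits

D_KL(P||Q) = Σ P(x) log₂(P(x)/Q(x))

Computing term by term:
  P(1)·log₂(P(1)/Q(1)) = 0.3334·log₂(0.3334/0.7289) = -0.37623
  P(2)·log₂(P(2)/Q(2)) = 0.3333·log₂(0.3333/0.2611) = 0.11739
  P(3)·log₂(P(3)/Q(3)) = 0.3333·log₂(0.3333/0.01) = 1.68608

D_KL(P||Q) = -0.37623 + 0.11739 + 1.68608 = 1.42724 ≈ 1.4272 bits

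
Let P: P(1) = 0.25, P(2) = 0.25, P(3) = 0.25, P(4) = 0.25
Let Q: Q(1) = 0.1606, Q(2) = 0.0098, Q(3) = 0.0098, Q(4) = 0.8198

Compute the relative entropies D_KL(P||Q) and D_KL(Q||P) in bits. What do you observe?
D_KL(P||Q) = 2.0678 bits, D_KL(Q||P) = 1.2105 bits. The two directions give different values (D_KL(P||Q) exceeds D_KL(Q||P) by 0.8573 bits): KL divergence is asymmetric.

D_KL(P||Q) = Σ P(x) log₂(P(x)/Q(x))

Computing term by term:
  P(1)·log₂(P(1)/Q(1)) = 0.25·log₂(0.25/0.1606) = 0.15961
  P(2)·log₂(P(2)/Q(2)) = 0.25·log₂(0.25/0.0098) = 1.16825
  P(3)·log₂(P(3)/Q(3)) = 0.25·log₂(0.25/0.0098) = 1.16825
  P(4)·log₂(P(4)/Q(4)) = 0.25·log₂(0.25/0.8198) = -0.42834

D_KL(P||Q) = 0.15961 + 1.16825 + 1.16825 - 0.42834 = 2.06777 ≈ 2.0678 bits

D_KL(Q||P) = Σ Q(x) log₂(Q(x)/P(x))

Computing term by term:
  Q(1)·log₂(Q(1)/P(1)) = 0.1606·log₂(0.1606/0.25) = -0.10254
  Q(2)·log₂(Q(2)/P(2)) = 0.0098·log₂(0.0098/0.25) = -0.04580
  Q(3)·log₂(Q(3)/P(3)) = 0.0098·log₂(0.0098/0.25) = -0.04580
  Q(4)·log₂(Q(4)/P(4)) = 0.8198·log₂(0.8198/0.25) = 1.40460

D_KL(Q||P) = -0.10254 - 0.04580 - 0.04580 + 1.40460 = 1.21046 ≈ 1.2105 bits

These are NOT equal (difference: 0.8573 bits). KL divergence is asymmetric: D_KL(P||Q) ≠ D_KL(Q||P) in general.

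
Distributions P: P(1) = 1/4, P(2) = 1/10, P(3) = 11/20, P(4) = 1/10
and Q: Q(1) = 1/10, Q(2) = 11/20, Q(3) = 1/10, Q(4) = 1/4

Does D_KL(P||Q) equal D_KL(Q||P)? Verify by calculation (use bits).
D_KL(P||Q) = 1.3050 bits, D_KL(Q||P) = 1.3050 bits. Yes — for this pair D_KL(P||Q) = D_KL(Q||P).

D_KL(P||Q) = Σ P(x) log₂(P(x)/Q(x))

Computing term by term:
  P(1)·log₂(P(1)/Q(1)) = (1/4)·log₂((1/4)/(1/10)) = 0.33048
  P(2)·log₂(P(2)/Q(2)) = (1/10)·log₂((1/10)/(11/20)) = -0.24594
  P(3)·log₂(P(3)/Q(3)) = (11/20)·log₂((11/20)/(1/10)) = 1.35269
  P(4)·log₂(P(4)/Q(4)) = (1/10)·log₂((1/10)/(1/4)) = -0.13219

D_KL(P||Q) = 0.33048 - 0.24594 + 1.35269 - 0.13219 = 1.30504 ≈ 1.3050 bits

D_KL(Q||P) = Σ Q(x) log₂(Q(x)/P(x))

Computing term by term:
  Q(1)·log₂(Q(1)/P(1)) = (1/10)·log₂((1/10)/(1/4)) = -0.13219
  Q(2)·log₂(Q(2)/P(2)) = (11/20)·log₂((11/20)/(1/10)) = 1.35269
  Q(3)·log₂(Q(3)/P(3)) = (1/10)·log₂((1/10)/(11/20)) = -0.24594
  Q(4)·log₂(Q(4)/P(4)) = (1/4)·log₂((1/4)/(1/10)) = 0.33048

D_KL(Q||P) = -0.13219 + 1.35269 - 0.24594 + 0.33048 = 1.30504 ≈ 1.3050 bits

These ARE equal here. Q is P with outcomes relabeled (Q(1) = P(4), Q(2) = P(3), Q(3) = P(2), Q(4) = P(1)) by a relabeling that is its own inverse, so the two sums contain exactly the same terms in a different order. This is a special case — KL divergence is not symmetric in general: D_KL(P||Q) ≠ D_KL(Q||P) for most P, Q.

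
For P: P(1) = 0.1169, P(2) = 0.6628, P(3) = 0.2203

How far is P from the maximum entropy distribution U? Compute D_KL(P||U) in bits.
0.3489 bits

U(i) = 1/3 for all i

D_KL(P||U) = Σ P(x) log₂(P(x) / (1/3))
           = Σ P(x) log₂(P(x)) + log₂(3)
           = log₂(3) - H(P)

H(P) = -Σ P(x) log₂(P(x)):
  -P(1)·log₂(P(1)) = -(0.1169)·log₂(0.1169) = 0.36200
  -P(2)·log₂(P(2)) = -(0.6628)·log₂(0.6628) = 0.39328
  -P(3)·log₂(P(3)) = -(0.2203)·log₂(0.2203) = 0.48080
H(P) = 0.36200 + 0.39328 + 0.48080 = 1.23608 bits

log₂(3) = 1.58496 bits

D_KL(P||U) = 1.58496 - 1.23608 = 0.34888 ≈ 0.3489 bits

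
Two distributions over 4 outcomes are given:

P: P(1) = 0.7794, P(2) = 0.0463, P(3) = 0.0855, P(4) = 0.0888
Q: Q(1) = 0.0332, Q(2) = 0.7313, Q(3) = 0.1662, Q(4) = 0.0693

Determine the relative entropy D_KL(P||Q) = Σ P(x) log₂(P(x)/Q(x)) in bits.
3.3141 bits

D_KL(P||Q) = Σ P(x) log₂(P(x)/Q(x))

Computing term by term:
  P(1)·log₂(P(1)/Q(1)) = 0.7794·log₂(0.7794/0.0332) = 3.54869
  P(2)·log₂(P(2)/Q(2)) = 0.0463·log₂(0.0463/0.7313) = -0.18434
  P(3)·log₂(P(3)/Q(3)) = 0.0855·log₂(0.0855/0.1662) = -0.08199
  P(4)·log₂(P(4)/Q(4)) = 0.0888·log₂(0.0888/0.0693) = 0.03176

D_KL(P||Q) = 3.54869 - 0.18434 - 0.08199 + 0.03176 = 3.31412 ≈ 3.3141 bits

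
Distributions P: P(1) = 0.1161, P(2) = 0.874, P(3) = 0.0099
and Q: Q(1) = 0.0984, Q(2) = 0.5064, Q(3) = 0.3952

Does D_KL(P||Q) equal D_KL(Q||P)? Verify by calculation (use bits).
D_KL(P||Q) = 0.6632 bits, D_KL(Q||P) = 1.6799 bits. No — D_KL(P||Q) ≠ D_KL(Q||P) for this pair.

D_KL(P||Q) = Σ P(x) log₂(P(x)/Q(x))

Computing term by term:
  P(1)·log₂(P(1)/Q(1)) = 0.1161·log₂(0.1161/0.0984) = 0.02771
  P(2)·log₂(P(2)/Q(2)) = 0.874·log₂(0.874/0.5064) = 0.68815
  P(3)·log₂(P(3)/Q(3)) = 0.0099·log₂(0.0099/0.3952) = -0.05266

D_KL(P||Q) = 0.02771 + 0.68815 - 0.05266 = 0.66320 ≈ 0.6632 bits

D_KL(Q||P) = Σ Q(x) log₂(Q(x)/P(x))

Computing term by term:
  Q(1)·log₂(Q(1)/P(1)) = 0.0984·log₂(0.0984/0.1161) = -0.02348
  Q(2)·log₂(Q(2)/P(2)) = 0.5064·log₂(0.5064/0.874) = -0.39872
  Q(3)·log₂(Q(3)/P(3)) = 0.3952·log₂(0.3952/0.0099) = 2.10207

D_KL(Q||P) = -0.02348 - 0.39872 + 2.10207 = 1.67987 ≈ 1.6799 bits

These are NOT equal (difference: 1.0167 bits). KL divergence is asymmetric: D_KL(P||Q) ≠ D_KL(Q||P) in general.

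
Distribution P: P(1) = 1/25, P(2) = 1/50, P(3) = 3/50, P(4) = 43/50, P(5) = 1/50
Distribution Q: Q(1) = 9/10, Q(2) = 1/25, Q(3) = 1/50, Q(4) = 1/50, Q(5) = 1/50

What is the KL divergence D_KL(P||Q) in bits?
4.5620 bits

D_KL(P||Q) = Σ P(x) log₂(P(x)/Q(x))

Computing term by term:
  P(1)·log₂(P(1)/Q(1)) = (1/25)·log₂((1/25)/(9/10)) = -0.17967
  P(2)·log₂(P(2)/Q(2)) = (1/50)·log₂((1/50)/(1/25)) = -0.02000
  P(3)·log₂(P(3)/Q(3)) = (3/50)·log₂((3/50)/(1/50)) = 0.09510
  P(4)·log₂(P(4)/Q(4)) = (43/50)·log₂((43/50)/(1/50)) = 4.66659
  P(5)·log₂(P(5)/Q(5)) = (1/50)·log₂((1/50)/(1/50)) = 0.00000

D_KL(P||Q) = -0.17967 - 0.02000 + 0.09510 + 4.66659 + 0.00000 = 4.56202 ≈ 4.5620 bits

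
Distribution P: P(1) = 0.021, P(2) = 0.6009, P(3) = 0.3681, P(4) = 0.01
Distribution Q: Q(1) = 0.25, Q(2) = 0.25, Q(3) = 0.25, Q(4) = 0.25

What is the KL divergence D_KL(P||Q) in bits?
0.8442 bits

D_KL(P||Q) = Σ P(x) log₂(P(x)/Q(x))

Computing term by term:
  P(1)·log₂(P(1)/Q(1)) = 0.021·log₂(0.021/0.25) = -0.07504
  P(2)·log₂(P(2)/Q(2)) = 0.6009·log₂(0.6009/0.25) = 0.76026
  P(3)·log₂(P(3)/Q(3)) = 0.3681·log₂(0.3681/0.25) = 0.20546
  P(4)·log₂(P(4)/Q(4)) = 0.01·log₂(0.01/0.25) = -0.04644

D_KL(P||Q) = -0.07504 + 0.76026 + 0.20546 - 0.04644 = 0.84424 ≈ 0.8442 bits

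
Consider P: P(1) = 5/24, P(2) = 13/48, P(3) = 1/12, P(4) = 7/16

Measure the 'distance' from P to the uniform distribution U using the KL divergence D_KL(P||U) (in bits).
0.1976 bits

U(i) = 1/4 for all i

D_KL(P||U) = Σ P(x) log₂(P(x) / (1/4))
           = Σ P(x) log₂(P(x)) + log₂(4)
           = log₂(4) - H(P)

H(P) = -Σ P(x) log₂(P(x)):
  -P(1)·log₂(P(1)) = -(5/24)·log₂(5/24) = 0.47147
  -P(2)·log₂(P(2)) = -(13/48)·log₂(13/48) = 0.51039
  -P(3)·log₂(P(3)) = -(1/12)·log₂(1/12) = 0.29875
  -P(4)·log₂(P(4)) = -(7/16)·log₂(7/16) = 0.52178
H(P) = 0.47147 + 0.51039 + 0.29875 + 0.52178 = 1.80239 bits

log₂(4) = 2.00000 bits

D_KL(P||U) = 2.00000 - 1.80239 = 0.19761 ≈ 0.1976 bits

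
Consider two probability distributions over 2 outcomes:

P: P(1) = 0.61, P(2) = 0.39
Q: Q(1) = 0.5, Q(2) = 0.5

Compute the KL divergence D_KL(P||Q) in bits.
0.0352 bits

D_KL(P||Q) = Σ P(x) log₂(P(x)/Q(x))

Computing term by term:
  P(1)·log₂(P(1)/Q(1)) = 0.61·log₂(0.61/0.5) = 0.17500
  P(2)·log₂(P(2)/Q(2)) = 0.39·log₂(0.39/0.5) = -0.13980

D_KL(P||Q) = 0.17500 - 0.13980 = 0.03520 ≈ 0.0352 bits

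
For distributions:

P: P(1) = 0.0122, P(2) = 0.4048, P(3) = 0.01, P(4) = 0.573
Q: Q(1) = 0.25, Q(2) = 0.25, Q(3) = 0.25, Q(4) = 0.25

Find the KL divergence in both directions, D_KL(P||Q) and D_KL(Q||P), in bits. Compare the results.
D_KL(P||Q) = 0.8675 bits, D_KL(Q||P) = 1.7772 bits. D_KL(Q||P) is larger than D_KL(P||Q) by 0.9097 bits; the two directions differ.

D_KL(P||Q) = Σ P(x) log₂(P(x)/Q(x))

Computing term by term:
  P(1)·log₂(P(1)/Q(1)) = 0.0122·log₂(0.0122/0.25) = -0.05316
  P(2)·log₂(P(2)/Q(2)) = 0.4048·log₂(0.4048/0.25) = 0.28145
  P(3)·log₂(P(3)/Q(3)) = 0.01·log₂(0.01/0.25) = -0.04644
  P(4)·log₂(P(4)/Q(4)) = 0.573·log₂(0.573/0.25) = 0.68566

D_KL(P||Q) = -0.05316 + 0.28145 - 0.04644 + 0.68566 = 0.86751 ≈ 0.8675 bits

D_KL(Q||P) = Σ Q(x) log₂(Q(x)/P(x))

Computing term by term:
  Q(1)·log₂(Q(1)/P(1)) = 0.25·log₂(0.25/0.0122) = 1.08924
  Q(2)·log₂(Q(2)/P(2)) = 0.25·log₂(0.25/0.4048) = -0.17382
  Q(3)·log₂(Q(3)/P(3)) = 0.25·log₂(0.25/0.01) = 1.16096
  Q(4)·log₂(Q(4)/P(4)) = 0.25·log₂(0.25/0.573) = -0.29915

D_KL(Q||P) = 1.08924 - 0.17382 + 1.16096 - 0.29915 = 1.77723 ≈ 1.7772 bits

These are NOT equal (difference: 0.9097 bits). KL divergence is asymmetric: D_KL(P||Q) ≠ D_KL(Q||P) in general.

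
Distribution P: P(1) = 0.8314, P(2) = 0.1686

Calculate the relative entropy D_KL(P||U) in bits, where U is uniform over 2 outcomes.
0.3455 bits

U(i) = 1/2 for all i

D_KL(P||U) = Σ P(x) log₂(P(x) / (1/2))
           = Σ P(x) log₂(P(x)) + log₂(2)
           = log₂(2) - H(P)

H(P) = -Σ P(x) log₂(P(x)):
  -P(1)·log₂(P(1)) = -(0.8314)·log₂(0.8314) = 0.22147
  -P(2)·log₂(P(2)) = -(0.1686)·log₂(0.1686) = 0.43302
H(P) = 0.22147 + 0.43302 = 0.65449 bits

log₂(2) = 1.00000 bits

D_KL(P||U) = 1.00000 - 0.65449 = 0.34551 ≈ 0.3455 bits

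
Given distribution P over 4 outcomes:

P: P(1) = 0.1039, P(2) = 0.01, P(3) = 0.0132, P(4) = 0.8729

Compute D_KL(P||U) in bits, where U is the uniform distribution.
1.3406 bits

U(i) = 1/4 for all i

D_KL(P||U) = Σ P(x) log₂(P(x) / (1/4))
           = Σ P(x) log₂(P(x)) + log₂(4)
           = log₂(4) - H(P)

H(P) = -Σ P(x) log₂(P(x)):
  -P(1)·log₂(P(1)) = -(0.1039)·log₂(0.1039) = 0.33941
  -P(2)·log₂(P(2)) = -(0.01)·log₂(0.01) = 0.06644
  -P(3)·log₂(P(3)) = -(0.0132)·log₂(0.0132) = 0.08241
  -P(4)·log₂(P(4)) = -(0.8729)·log₂(0.8729) = 0.17119
H(P) = 0.33941 + 0.06644 + 0.08241 + 0.17119 = 0.65945 bits

log₂(4) = 2.00000 bits

D_KL(P||U) = 2.00000 - 0.65945 = 1.34055 ≈ 1.3406 bits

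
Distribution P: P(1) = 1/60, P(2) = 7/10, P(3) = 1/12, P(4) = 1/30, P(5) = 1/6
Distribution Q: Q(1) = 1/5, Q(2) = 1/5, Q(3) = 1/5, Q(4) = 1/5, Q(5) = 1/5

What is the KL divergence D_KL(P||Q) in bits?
0.9701 bits

D_KL(P||Q) = Σ P(x) log₂(P(x)/Q(x))

Computing term by term:
  P(1)·log₂(P(1)/Q(1)) = (1/60)·log₂((1/60)/(1/5)) = -0.05975
  P(2)·log₂(P(2)/Q(2)) = (7/10)·log₂((7/10)/(1/5)) = 1.26515
  P(3)·log₂(P(3)/Q(3)) = (1/12)·log₂((1/12)/(1/5)) = -0.10525
  P(4)·log₂(P(4)/Q(4)) = (1/30)·log₂((1/30)/(1/5)) = -0.08617
  P(5)·log₂(P(5)/Q(5)) = (1/6)·log₂((1/6)/(1/5)) = -0.04384

D_KL(P||Q) = -0.05975 + 1.26515 - 0.10525 - 0.08617 - 0.04384 = 0.97014 ≈ 0.9701 bits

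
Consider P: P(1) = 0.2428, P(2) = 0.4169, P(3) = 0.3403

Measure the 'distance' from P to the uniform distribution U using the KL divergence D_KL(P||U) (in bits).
0.0337 bits

U(i) = 1/3 for all i

D_KL(P||U) = Σ P(x) log₂(P(x) / (1/3))
           = Σ P(x) log₂(P(x)) + log₂(3)
           = log₂(3) - H(P)

H(P) = -Σ P(x) log₂(P(x)):
  -P(1)·log₂(P(1)) = -(0.2428)·log₂(0.2428) = 0.49584
  -P(2)·log₂(P(2)) = -(0.4169)·log₂(0.4169) = 0.52622
  -P(3)·log₂(P(3)) = -(0.3403)·log₂(0.3403) = 0.52921
H(P) = 0.49584 + 0.52622 + 0.52921 = 1.55127 bits

log₂(3) = 1.58496 bits

D_KL(P||U) = 1.58496 - 1.55127 = 0.03369 ≈ 0.0337 bits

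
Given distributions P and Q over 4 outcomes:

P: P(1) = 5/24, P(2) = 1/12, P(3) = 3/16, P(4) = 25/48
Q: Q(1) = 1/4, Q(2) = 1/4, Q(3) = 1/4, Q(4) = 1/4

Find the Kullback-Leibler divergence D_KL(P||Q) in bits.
0.2868 bits

D_KL(P||Q) = Σ P(x) log₂(P(x)/Q(x))

Computing term by term:
  P(1)·log₂(P(1)/Q(1)) = (5/24)·log₂((5/24)/(1/4)) = -0.05480
  P(2)·log₂(P(2)/Q(2)) = (1/12)·log₂((1/12)/(1/4)) = -0.13208
  P(3)·log₂(P(3)/Q(3)) = (3/16)·log₂((3/16)/(1/4)) = -0.07782
  P(4)·log₂(P(4)/Q(4)) = (25/48)·log₂((25/48)/(1/4)) = 0.55151

D_KL(P||Q) = -0.05480 - 0.13208 - 0.07782 + 0.55151 = 0.28681 ≈ 0.2868 bits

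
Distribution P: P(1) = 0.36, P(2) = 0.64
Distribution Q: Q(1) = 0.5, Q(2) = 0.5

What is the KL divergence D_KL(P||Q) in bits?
0.0573 bits

D_KL(P||Q) = Σ P(x) log₂(P(x)/Q(x))

Computing term by term:
  P(1)·log₂(P(1)/Q(1)) = 0.36·log₂(0.36/0.5) = -0.17062
  P(2)·log₂(P(2)/Q(2)) = 0.64·log₂(0.64/0.5) = 0.22793

D_KL(P||Q) = -0.17062 + 0.22793 = 0.05731 ≈ 0.0573 bits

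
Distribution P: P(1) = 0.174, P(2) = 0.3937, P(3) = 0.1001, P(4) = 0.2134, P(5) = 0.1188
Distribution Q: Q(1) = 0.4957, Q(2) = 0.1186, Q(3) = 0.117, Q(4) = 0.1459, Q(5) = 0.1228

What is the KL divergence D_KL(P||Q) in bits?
0.5075 bits

D_KL(P||Q) = Σ P(x) log₂(P(x)/Q(x))

Computing term by term:
  P(1)·log₂(P(1)/Q(1)) = 0.174·log₂(0.174/0.4957) = -0.26281
  P(2)·log₂(P(2)/Q(2)) = 0.3937·log₂(0.3937/0.1186) = 0.68149
  P(3)·log₂(P(3)/Q(3)) = 0.1001·log₂(0.1001/0.117) = -0.02253
  P(4)·log₂(P(4)/Q(4)) = 0.2134·log₂(0.2134/0.1459) = 0.11707
  P(5)·log₂(P(5)/Q(5)) = 0.1188·log₂(0.1188/0.1228) = -0.00568

D_KL(P||Q) = -0.26281 + 0.68149 - 0.02253 + 0.11707 - 0.00568 = 0.50754 ≈ 0.5075 bits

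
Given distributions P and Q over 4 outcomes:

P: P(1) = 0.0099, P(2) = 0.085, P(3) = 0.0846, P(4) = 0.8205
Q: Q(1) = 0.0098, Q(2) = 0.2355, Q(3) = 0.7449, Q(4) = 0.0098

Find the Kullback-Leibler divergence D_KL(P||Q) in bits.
4.8507 bits

D_KL(P||Q) = Σ P(x) log₂(P(x)/Q(x))

Computing term by term:
  P(1)·log₂(P(1)/Q(1)) = 0.0099·log₂(0.0099/0.0098) = 0.00015
  P(2)·log₂(P(2)/Q(2)) = 0.085·log₂(0.085/0.2355) = -0.12497
  P(3)·log₂(P(3)/Q(3)) = 0.0846·log₂(0.0846/0.7449) = -0.26550
  P(4)·log₂(P(4)/Q(4)) = 0.8205·log₂(0.8205/0.0098) = 5.24101

D_KL(P||Q) = 0.00015 - 0.12497 - 0.26550 + 5.24101 = 4.85069 ≈ 4.8507 bits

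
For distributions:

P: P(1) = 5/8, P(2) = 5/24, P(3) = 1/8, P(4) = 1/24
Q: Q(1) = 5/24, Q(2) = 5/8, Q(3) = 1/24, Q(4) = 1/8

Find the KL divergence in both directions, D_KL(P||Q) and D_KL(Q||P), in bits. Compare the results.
D_KL(P||Q) = 0.7925 bits, D_KL(Q||P) = 0.7925 bits. The two directions give exactly the same value for this pair.

D_KL(P||Q) = Σ P(x) log₂(P(x)/Q(x))

Computing term by term:
  P(1)·log₂(P(1)/Q(1)) = (5/8)·log₂((5/8)/(5/24)) = 0.99060
  P(2)·log₂(P(2)/Q(2)) = (5/24)·log₂((5/24)/(5/8)) = -0.33020
  P(3)·log₂(P(3)/Q(3)) = (1/8)·log₂((1/8)/(1/24)) = 0.19812
  P(4)·log₂(P(4)/Q(4)) = (1/24)·log₂((1/24)/(1/8)) = -0.06604

D_KL(P||Q) = 0.99060 - 0.33020 + 0.19812 - 0.06604 = 0.79248 ≈ 0.7925 bits

D_KL(Q||P) = Σ Q(x) log₂(Q(x)/P(x))

Computing term by term:
  Q(1)·log₂(Q(1)/P(1)) = (5/24)·log₂((5/24)/(5/8)) = -0.33020
  Q(2)·log₂(Q(2)/P(2)) = (5/8)·log₂((5/8)/(5/24)) = 0.99060
  Q(3)·log₂(Q(3)/P(3)) = (1/24)·log₂((1/24)/(1/8)) = -0.06604
  Q(4)·log₂(Q(4)/P(4)) = (1/8)·log₂((1/8)/(1/24)) = 0.19812

D_KL(Q||P) = -0.33020 + 0.99060 - 0.06604 + 0.19812 = 0.79248 ≈ 0.7925 bits

These ARE equal here. Q is P with outcomes relabeled (Q(1) = P(2), Q(2) = P(1), Q(3) = P(4), Q(4) = P(3)) by a relabeling that is its own inverse, so the two sums contain exactly the same terms in a different order. This is a special case — KL divergence is not symmetric in general: D_KL(P||Q) ≠ D_KL(Q||P) for most P, Q.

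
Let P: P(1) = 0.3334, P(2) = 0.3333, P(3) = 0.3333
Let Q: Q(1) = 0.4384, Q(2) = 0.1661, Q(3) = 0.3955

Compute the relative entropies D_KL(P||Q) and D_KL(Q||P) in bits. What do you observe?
D_KL(P||Q) = 0.1209 bits, D_KL(Q||P) = 0.1039 bits. The two directions give different values (D_KL(P||Q) exceeds D_KL(Q||P) by 0.0170 bits): KL divergence is asymmetric.

D_KL(P||Q) = Σ P(x) log₂(P(x)/Q(x))

Computing term by term:
  P(1)·log₂(P(1)/Q(1)) = 0.3334·log₂(0.3334/0.4384) = -0.13169
  P(2)·log₂(P(2)/Q(2)) = 0.3333·log₂(0.3333/0.1661) = 0.33489
  P(3)·log₂(P(3)/Q(3)) = 0.3333·log₂(0.3333/0.3955) = -0.08228

D_KL(P||Q) = -0.13169 + 0.33489 - 0.08228 = 0.12092 ≈ 0.1209 bits

D_KL(Q||P) = Σ Q(x) log₂(Q(x)/P(x))

Computing term by term:
  Q(1)·log₂(Q(1)/P(1)) = 0.4384·log₂(0.4384/0.3334) = 0.17317
  Q(2)·log₂(Q(2)/P(2)) = 0.1661·log₂(0.1661/0.3333) = -0.16689
  Q(3)·log₂(Q(3)/P(3)) = 0.3955·log₂(0.3955/0.3333) = 0.09763

D_KL(Q||P) = 0.17317 - 0.16689 + 0.09763 = 0.10391 ≈ 0.1039 bits

These are NOT equal (difference: 0.0170 bits). KL divergence is asymmetric: D_KL(P||Q) ≠ D_KL(Q||P) in general.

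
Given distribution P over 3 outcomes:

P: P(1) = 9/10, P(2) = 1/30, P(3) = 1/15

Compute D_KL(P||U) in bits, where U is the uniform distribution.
1.0241 bits

U(i) = 1/3 for all i

D_KL(P||U) = Σ P(x) log₂(P(x) / (1/3))
           = Σ P(x) log₂(P(x)) + log₂(3)
           = log₂(3) - H(P)

H(P) = -Σ P(x) log₂(P(x)):
  -P(1)·log₂(P(1)) = -(9/10)·log₂(9/10) = 0.13680
  -P(2)·log₂(P(2)) = -(1/30)·log₂(1/30) = 0.16356
  -P(3)·log₂(P(3)) = -(1/15)·log₂(1/15) = 0.26046
H(P) = 0.13680 + 0.16356 + 0.26046 = 0.56082 bits

log₂(3) = 1.58496 bits

D_KL(P||U) = 1.58496 - 0.56082 = 1.02414 ≈ 1.0241 bits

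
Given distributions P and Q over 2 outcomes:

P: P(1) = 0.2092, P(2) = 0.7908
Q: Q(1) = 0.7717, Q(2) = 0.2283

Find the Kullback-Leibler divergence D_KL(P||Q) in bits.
1.0235 bits

D_KL(P||Q) = Σ P(x) log₂(P(x)/Q(x))

Computing term by term:
  P(1)·log₂(P(1)/Q(1)) = 0.2092·log₂(0.2092/0.7717) = -0.39396
  P(2)·log₂(P(2)/Q(2)) = 0.7908·log₂(0.7908/0.2283) = 1.41742

D_KL(P||Q) = -0.39396 + 1.41742 = 1.02346 ≈ 1.0235 bits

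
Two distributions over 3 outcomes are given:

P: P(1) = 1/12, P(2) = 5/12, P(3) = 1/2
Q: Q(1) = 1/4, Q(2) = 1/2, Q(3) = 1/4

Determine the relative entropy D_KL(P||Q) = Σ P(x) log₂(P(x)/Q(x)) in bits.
0.2583 bits

D_KL(P||Q) = Σ P(x) log₂(P(x)/Q(x))

Computing term by term:
  P(1)·log₂(P(1)/Q(1)) = (1/12)·log₂((1/12)/(1/4)) = -0.13208
  P(2)·log₂(P(2)/Q(2)) = (5/12)·log₂((5/12)/(1/2)) = -0.10960
  P(3)·log₂(P(3)/Q(3)) = (1/2)·log₂((1/2)/(1/4)) = 0.50000

D_KL(P||Q) = -0.13208 - 0.10960 + 0.50000 = 0.25832 ≈ 0.2583 bits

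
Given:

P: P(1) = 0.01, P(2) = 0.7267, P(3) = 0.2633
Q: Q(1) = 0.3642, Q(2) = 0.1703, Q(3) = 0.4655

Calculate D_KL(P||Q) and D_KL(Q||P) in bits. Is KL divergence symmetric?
D_KL(P||Q) = 1.2529 bits, D_KL(Q||P) = 1.9152 bits. No, KL divergence is not symmetric.

D_KL(P||Q) = Σ P(x) log₂(P(x)/Q(x))

Computing term by term:
  P(1)·log₂(P(1)/Q(1)) = 0.01·log₂(0.01/0.3642) = -0.05187
  P(2)·log₂(P(2)/Q(2)) = 0.7267·log₂(0.7267/0.1703) = 1.52119
  P(3)·log₂(P(3)/Q(3)) = 0.2633·log₂(0.2633/0.4655) = -0.21645

D_KL(P||Q) = -0.05187 + 1.52119 - 0.21645 = 1.25287 ≈ 1.2529 bits

D_KL(Q||P) = Σ Q(x) log₂(Q(x)/P(x))

Computing term by term:
  Q(1)·log₂(Q(1)/P(1)) = 0.3642·log₂(0.3642/0.01) = 1.88898
  Q(2)·log₂(Q(2)/P(2)) = 0.1703·log₂(0.1703/0.7267) = -0.35649
  Q(3)·log₂(Q(3)/P(3)) = 0.4655·log₂(0.4655/0.2633) = 0.38268

D_KL(Q||P) = 1.88898 - 0.35649 + 0.38268 = 1.91517 ≈ 1.9152 bits

These are NOT equal (difference: 0.6623 bits). KL divergence is asymmetric: D_KL(P||Q) ≠ D_KL(Q||P) in general.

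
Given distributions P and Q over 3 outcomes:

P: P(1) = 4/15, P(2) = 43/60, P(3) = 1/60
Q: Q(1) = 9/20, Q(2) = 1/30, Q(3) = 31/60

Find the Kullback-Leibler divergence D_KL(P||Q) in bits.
2.8883 bits

D_KL(P||Q) = Σ P(x) log₂(P(x)/Q(x))

Computing term by term:
  P(1)·log₂(P(1)/Q(1)) = (4/15)·log₂((4/15)/(9/20)) = -0.20130
  P(2)·log₂(P(2)/Q(2)) = (43/60)·log₂((43/60)/(1/30)) = 3.17216
  P(3)·log₂(P(3)/Q(3)) = (1/60)·log₂((1/60)/(31/60)) = -0.08257

D_KL(P||Q) = -0.20130 + 3.17216 - 0.08257 = 2.88829 ≈ 2.8883 bits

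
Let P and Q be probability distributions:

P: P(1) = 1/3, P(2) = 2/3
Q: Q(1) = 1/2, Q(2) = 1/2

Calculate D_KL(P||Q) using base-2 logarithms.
0.0817 bits

D_KL(P||Q) = Σ P(x) log₂(P(x)/Q(x))

Computing term by term:
  P(1)·log₂(P(1)/Q(1)) = (1/3)·log₂((1/3)/(1/2)) = -0.19499
  P(2)·log₂(P(2)/Q(2)) = (2/3)·log₂((2/3)/(1/2)) = 0.27669

D_KL(P||Q) = -0.19499 + 0.27669 = 0.08170 ≈ 0.0817 bits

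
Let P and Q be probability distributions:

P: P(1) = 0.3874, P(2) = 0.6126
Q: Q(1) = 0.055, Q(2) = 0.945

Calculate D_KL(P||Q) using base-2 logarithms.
0.7079 bits

D_KL(P||Q) = Σ P(x) log₂(P(x)/Q(x))

Computing term by term:
  P(1)·log₂(P(1)/Q(1)) = 0.3874·log₂(0.3874/0.055) = 1.09104
  P(2)·log₂(P(2)/Q(2)) = 0.6126·log₂(0.6126/0.945) = -0.38310

D_KL(P||Q) = 1.09104 - 0.38310 = 0.70794 ≈ 0.7079 bits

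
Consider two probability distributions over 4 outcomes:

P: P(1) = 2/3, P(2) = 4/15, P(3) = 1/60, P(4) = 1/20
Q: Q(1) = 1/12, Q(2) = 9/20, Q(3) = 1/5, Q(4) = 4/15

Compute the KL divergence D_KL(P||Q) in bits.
1.6182 bits

D_KL(P||Q) = Σ P(x) log₂(P(x)/Q(x))

Computing term by term:
  P(1)·log₂(P(1)/Q(1)) = (2/3)·log₂((2/3)/(1/12)) = 2.00000
  P(2)·log₂(P(2)/Q(2)) = (4/15)·log₂((4/15)/(9/20)) = -0.20130
  P(3)·log₂(P(3)/Q(3)) = (1/60)·log₂((1/60)/(1/5)) = -0.05975
  P(4)·log₂(P(4)/Q(4)) = (1/20)·log₂((1/20)/(4/15)) = -0.12075

D_KL(P||Q) = 2.00000 - 0.20130 - 0.05975 - 0.12075 = 1.61820 ≈ 1.6182 bits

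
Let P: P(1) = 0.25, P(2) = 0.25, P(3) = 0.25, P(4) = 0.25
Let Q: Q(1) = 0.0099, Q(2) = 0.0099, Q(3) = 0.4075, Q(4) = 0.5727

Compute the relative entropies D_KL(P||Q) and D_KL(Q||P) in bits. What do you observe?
D_KL(P||Q) = 1.8540 bits, D_KL(Q||P) = 0.8799 bits. The two directions give different values (D_KL(P||Q) exceeds D_KL(Q||P) by 0.9741 bits): KL divergence is asymmetric.

D_KL(P||Q) = Σ P(x) log₂(P(x)/Q(x))

Computing term by term:
  P(1)·log₂(P(1)/Q(1)) = 0.25·log₂(0.25/0.0099) = 1.16459
  P(2)·log₂(P(2)/Q(2)) = 0.25·log₂(0.25/0.0099) = 1.16459
  P(3)·log₂(P(3)/Q(3)) = 0.25·log₂(0.25/0.4075) = -0.17622
  P(4)·log₂(P(4)/Q(4)) = 0.25·log₂(0.25/0.5727) = -0.29896

D_KL(P||Q) = 1.16459 + 1.16459 - 0.17622 - 0.29896 = 1.85400 ≈ 1.8540 bits

D_KL(Q||P) = Σ Q(x) log₂(Q(x)/P(x))

Computing term by term:
  Q(1)·log₂(Q(1)/P(1)) = 0.0099·log₂(0.0099/0.25) = -0.04612
  Q(2)·log₂(Q(2)/P(2)) = 0.0099·log₂(0.0099/0.25) = -0.04612
  Q(3)·log₂(Q(3)/P(3)) = 0.4075·log₂(0.4075/0.25) = 0.28724
  Q(4)·log₂(Q(4)/P(4)) = 0.5727·log₂(0.5727/0.25) = 0.68486

D_KL(Q||P) = -0.04612 - 0.04612 + 0.28724 + 0.68486 = 0.87986 ≈ 0.8799 bits

These are NOT equal (difference: 0.9741 bits). KL divergence is asymmetric: D_KL(P||Q) ≠ D_KL(Q||P) in general.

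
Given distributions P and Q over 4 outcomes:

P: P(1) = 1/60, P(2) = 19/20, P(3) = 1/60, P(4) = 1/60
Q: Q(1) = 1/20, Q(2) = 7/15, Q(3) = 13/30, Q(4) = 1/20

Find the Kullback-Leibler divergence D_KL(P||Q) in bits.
0.8431 bits

D_KL(P||Q) = Σ P(x) log₂(P(x)/Q(x))

Computing term by term:
  P(1)·log₂(P(1)/Q(1)) = (1/60)·log₂((1/60)/(1/20)) = -0.02642
  P(2)·log₂(P(2)/Q(2)) = (19/20)·log₂((19/20)/(7/15)) = 0.97426
  P(3)·log₂(P(3)/Q(3)) = (1/60)·log₂((1/60)/(13/30)) = -0.07834
  P(4)·log₂(P(4)/Q(4)) = (1/60)·log₂((1/60)/(1/20)) = -0.02642

D_KL(P||Q) = -0.02642 + 0.97426 - 0.07834 - 0.02642 = 0.84308 ≈ 0.8431 bits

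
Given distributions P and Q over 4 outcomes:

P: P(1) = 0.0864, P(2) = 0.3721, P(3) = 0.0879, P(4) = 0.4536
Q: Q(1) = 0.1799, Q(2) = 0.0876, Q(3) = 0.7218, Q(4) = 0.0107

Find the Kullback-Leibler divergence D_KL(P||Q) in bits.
2.8701 bits

D_KL(P||Q) = Σ P(x) log₂(P(x)/Q(x))

Computing term by term:
  P(1)·log₂(P(1)/Q(1)) = 0.0864·log₂(0.0864/0.1799) = -0.09142
  P(2)·log₂(P(2)/Q(2)) = 0.3721·log₂(0.3721/0.0876) = 0.77646
  P(3)·log₂(P(3)/Q(3)) = 0.0879·log₂(0.0879/0.7218) = -0.26701
  P(4)·log₂(P(4)/Q(4)) = 0.4536·log₂(0.4536/0.0107) = 2.45204

D_KL(P||Q) = -0.09142 + 0.77646 - 0.26701 + 2.45204 = 2.87007 ≈ 2.8701 bits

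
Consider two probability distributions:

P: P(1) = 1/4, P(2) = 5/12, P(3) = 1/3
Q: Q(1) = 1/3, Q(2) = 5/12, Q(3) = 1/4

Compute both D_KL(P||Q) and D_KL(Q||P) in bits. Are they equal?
D_KL(P||Q) = 0.0346 bits, D_KL(Q||P) = 0.0346 bits. Yes, in this case they are equal (although KL divergence is not symmetric in general).

D_KL(P||Q) = Σ P(x) log₂(P(x)/Q(x))

Computing term by term:
  P(1)·log₂(P(1)/Q(1)) = (1/4)·log₂((1/4)/(1/3)) = -0.10376
  P(2)·log₂(P(2)/Q(2)) = (5/12)·log₂((5/12)/(5/12)) = 0.00000
  P(3)·log₂(P(3)/Q(3)) = (1/3)·log₂((1/3)/(1/4)) = 0.13835

D_KL(P||Q) = -0.10376 + 0.00000 + 0.13835 = 0.03459 ≈ 0.0346 bits

D_KL(Q||P) = Σ Q(x) log₂(Q(x)/P(x))

Computing term by term:
  Q(1)·log₂(Q(1)/P(1)) = (1/3)·log₂((1/3)/(1/4)) = 0.13835
  Q(2)·log₂(Q(2)/P(2)) = (5/12)·log₂((5/12)/(5/12)) = 0.00000
  Q(3)·log₂(Q(3)/P(3)) = (1/4)·log₂((1/4)/(1/3)) = -0.10376

D_KL(Q||P) = 0.13835 + 0.00000 - 0.10376 = 0.03459 ≈ 0.0346 bits

These ARE equal here. Q is P with outcomes relabeled (Q(1) = P(3), Q(3) = P(1)) by a relabeling that is its own inverse, so the two sums contain exactly the same terms in a different order. This is a special case — KL divergence is not symmetric in general: D_KL(P||Q) ≠ D_KL(Q||P) for most P, Q.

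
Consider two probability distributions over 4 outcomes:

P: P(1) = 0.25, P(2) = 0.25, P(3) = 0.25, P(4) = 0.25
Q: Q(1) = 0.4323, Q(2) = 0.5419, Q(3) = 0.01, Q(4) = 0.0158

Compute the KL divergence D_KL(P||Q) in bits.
1.6804 bits

D_KL(P||Q) = Σ P(x) log₂(P(x)/Q(x))

Computing term by term:
  P(1)·log₂(P(1)/Q(1)) = 0.25·log₂(0.25/0.4323) = -0.19753
  P(2)·log₂(P(2)/Q(2)) = 0.25·log₂(0.25/0.5419) = -0.27902
  P(3)·log₂(P(3)/Q(3)) = 0.25·log₂(0.25/0.01) = 1.16096
  P(4)·log₂(P(4)/Q(4)) = 0.25·log₂(0.25/0.0158) = 0.99598

D_KL(P||Q) = -0.19753 - 0.27902 + 1.16096 + 0.99598 = 1.68039 ≈ 1.6804 bits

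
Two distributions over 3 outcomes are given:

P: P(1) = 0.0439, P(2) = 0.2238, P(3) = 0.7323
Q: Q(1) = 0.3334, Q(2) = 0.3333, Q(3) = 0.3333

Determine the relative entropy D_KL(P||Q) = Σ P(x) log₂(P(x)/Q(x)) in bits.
0.5746 bits

D_KL(P||Q) = Σ P(x) log₂(P(x)/Q(x))

Computing term by term:
  P(1)·log₂(P(1)/Q(1)) = 0.0439·log₂(0.0439/0.3334) = -0.12841
  P(2)·log₂(P(2)/Q(2)) = 0.2238·log₂(0.2238/0.3333) = -0.12860
  P(3)·log₂(P(3)/Q(3)) = 0.7323·log₂(0.7323/0.3333) = 0.83161

D_KL(P||Q) = -0.12841 - 0.12860 + 0.83161 = 0.57460 ≈ 0.5746 bits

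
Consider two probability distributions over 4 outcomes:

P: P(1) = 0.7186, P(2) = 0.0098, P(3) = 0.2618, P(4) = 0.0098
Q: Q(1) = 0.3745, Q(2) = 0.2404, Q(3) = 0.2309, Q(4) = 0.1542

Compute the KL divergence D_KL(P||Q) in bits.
0.6389 bits

D_KL(P||Q) = Σ P(x) log₂(P(x)/Q(x))

Computing term by term:
  P(1)·log₂(P(1)/Q(1)) = 0.7186·log₂(0.7186/0.3745) = 0.67564
  P(2)·log₂(P(2)/Q(2)) = 0.0098·log₂(0.0098/0.2404) = -0.04524
  P(3)·log₂(P(3)/Q(3)) = 0.2618·log₂(0.2618/0.2309) = 0.04744
  P(4)·log₂(P(4)/Q(4)) = 0.0098·log₂(0.0098/0.1542) = -0.03896

D_KL(P||Q) = 0.67564 - 0.04524 + 0.04744 - 0.03896 = 0.63888 ≈ 0.6389 bits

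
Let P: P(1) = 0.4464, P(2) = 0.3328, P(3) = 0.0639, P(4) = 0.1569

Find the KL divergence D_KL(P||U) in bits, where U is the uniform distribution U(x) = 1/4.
0.2795 bits

U(i) = 1/4 for all i

D_KL(P||U) = Σ P(x) log₂(P(x) / (1/4))
           = Σ P(x) log₂(P(x)) + log₂(4)
           = log₂(4) - H(P)

H(P) = -Σ P(x) log₂(P(x)):
  -P(1)·log₂(P(1)) = -(0.4464)·log₂(0.4464) = 0.51943
  -P(2)·log₂(P(2)) = -(0.3328)·log₂(0.3328) = 0.52824
  -P(3)·log₂(P(3)) = -(0.0639)·log₂(0.0639) = 0.25356
  -P(4)·log₂(P(4)) = -(0.1569)·log₂(0.1569) = 0.41925
H(P) = 0.51943 + 0.52824 + 0.25356 + 0.41925 = 1.72048 bits

log₂(4) = 2.00000 bits

D_KL(P||U) = 2.00000 - 1.72048 = 0.27952 ≈ 0.2795 bits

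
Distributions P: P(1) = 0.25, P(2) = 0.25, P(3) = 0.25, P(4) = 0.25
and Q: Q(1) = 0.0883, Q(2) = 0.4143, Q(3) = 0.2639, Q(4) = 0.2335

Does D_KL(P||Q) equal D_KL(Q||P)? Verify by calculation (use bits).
D_KL(P||Q) = 0.1983 bits, D_KL(Q||P) = 0.1669 bits. No — D_KL(P||Q) ≠ D_KL(Q||P) for this pair.

D_KL(P||Q) = Σ P(x) log₂(P(x)/Q(x))

Computing term by term:
  P(1)·log₂(P(1)/Q(1)) = 0.25·log₂(0.25/0.0883) = 0.37536
  P(2)·log₂(P(2)/Q(2)) = 0.25·log₂(0.25/0.4143) = -0.18219
  P(3)·log₂(P(3)/Q(3)) = 0.25·log₂(0.25/0.2639) = -0.01952
  P(4)·log₂(P(4)/Q(4)) = 0.25·log₂(0.25/0.2335) = 0.02463

D_KL(P||Q) = 0.37536 - 0.18219 - 0.01952 + 0.02463 = 0.19828 ≈ 0.1983 bits

D_KL(Q||P) = Σ Q(x) log₂(Q(x)/P(x))

Computing term by term:
  Q(1)·log₂(Q(1)/P(1)) = 0.0883·log₂(0.0883/0.25) = -0.13258
  Q(2)·log₂(Q(2)/P(2)) = 0.4143·log₂(0.4143/0.25) = 0.30192
  Q(3)·log₂(Q(3)/P(3)) = 0.2639·log₂(0.2639/0.25) = 0.02060
  Q(4)·log₂(Q(4)/P(4)) = 0.2335·log₂(0.2335/0.25) = -0.02300

D_KL(Q||P) = -0.13258 + 0.30192 + 0.02060 - 0.02300 = 0.16694 ≈ 0.1669 bits

These are NOT equal (difference: 0.0314 bits). KL divergence is asymmetric: D_KL(P||Q) ≠ D_KL(Q||P) in general.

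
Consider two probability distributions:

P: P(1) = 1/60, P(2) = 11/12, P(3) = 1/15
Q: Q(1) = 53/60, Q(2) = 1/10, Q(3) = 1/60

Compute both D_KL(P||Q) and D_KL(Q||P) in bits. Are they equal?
D_KL(P||Q) = 2.9679 bits, D_KL(Q||P) = 4.7067 bits. No, they are not equal.

D_KL(P||Q) = Σ P(x) log₂(P(x)/Q(x))

Computing term by term:
  P(1)·log₂(P(1)/Q(1)) = (1/60)·log₂((1/60)/(53/60)) = -0.09547
  P(2)·log₂(P(2)/Q(2)) = (11/12)·log₂((11/12)/(1/10)) = 2.93003
  P(3)·log₂(P(3)/Q(3)) = (1/15)·log₂((1/15)/(1/60)) = 0.13333

D_KL(P||Q) = -0.09547 + 2.93003 + 0.13333 = 2.96789 ≈ 2.9679 bits

D_KL(Q||P) = Σ Q(x) log₂(Q(x)/P(x))

Computing term by term:
  Q(1)·log₂(Q(1)/P(1)) = (53/60)·log₂((53/60)/(1/60)) = 5.05966
  Q(2)·log₂(Q(2)/P(2)) = (1/10)·log₂((1/10)/(11/12)) = -0.31964
  Q(3)·log₂(Q(3)/P(3)) = (1/60)·log₂((1/60)/(1/15)) = -0.03333

D_KL(Q||P) = 5.05966 - 0.31964 - 0.03333 = 4.70669 ≈ 4.7067 bits

These are NOT equal (difference: 1.7388 bits). KL divergence is asymmetric: D_KL(P||Q) ≠ D_KL(Q||P) in general.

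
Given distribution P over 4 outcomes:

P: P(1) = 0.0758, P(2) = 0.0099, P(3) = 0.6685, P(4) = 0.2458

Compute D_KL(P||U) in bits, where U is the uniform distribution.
0.7660 bits

U(i) = 1/4 for all i

D_KL(P||U) = Σ P(x) log₂(P(x) / (1/4))
           = Σ P(x) log₂(P(x)) + log₂(4)
           = log₂(4) - H(P)

H(P) = -Σ P(x) log₂(P(x)):
  -P(1)·log₂(P(1)) = -(0.0758)·log₂(0.0758) = 0.28210
  -P(2)·log₂(P(2)) = -(0.0099)·log₂(0.0099) = 0.06592
  -P(3)·log₂(P(3)) = -(0.6685)·log₂(0.6685) = 0.38840
  -P(4)·log₂(P(4)) = -(0.2458)·log₂(0.2458) = 0.49761
H(P) = 0.28210 + 0.06592 + 0.38840 + 0.49761 = 1.23403 bits

log₂(4) = 2.00000 bits

D_KL(P||U) = 2.00000 - 1.23403 = 0.76597 ≈ 0.7660 bits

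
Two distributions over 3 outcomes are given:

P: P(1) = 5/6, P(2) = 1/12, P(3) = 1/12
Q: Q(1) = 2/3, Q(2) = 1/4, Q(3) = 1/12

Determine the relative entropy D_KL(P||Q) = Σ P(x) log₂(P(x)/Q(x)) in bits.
0.1362 bits

D_KL(P||Q) = Σ P(x) log₂(P(x)/Q(x))

Computing term by term:
  P(1)·log₂(P(1)/Q(1)) = (5/6)·log₂((5/6)/(2/3)) = 0.26827
  P(2)·log₂(P(2)/Q(2)) = (1/12)·log₂((1/12)/(1/4)) = -0.13208
  P(3)·log₂(P(3)/Q(3)) = (1/12)·log₂((1/12)/(1/12)) = 0.00000

D_KL(P||Q) = 0.26827 - 0.13208 + 0.00000 = 0.13619 ≈ 0.1362 bits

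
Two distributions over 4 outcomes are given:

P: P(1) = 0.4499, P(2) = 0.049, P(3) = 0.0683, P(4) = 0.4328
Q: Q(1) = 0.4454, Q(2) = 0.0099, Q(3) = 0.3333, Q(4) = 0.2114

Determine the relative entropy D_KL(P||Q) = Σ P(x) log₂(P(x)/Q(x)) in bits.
0.4108 bits

D_KL(P||Q) = Σ P(x) log₂(P(x)/Q(x))

Computing term by term:
  P(1)·log₂(P(1)/Q(1)) = 0.4499·log₂(0.4499/0.4454) = 0.00652
  P(2)·log₂(P(2)/Q(2)) = 0.049·log₂(0.049/0.0099) = 0.11306
  P(3)·log₂(P(3)/Q(3)) = 0.0683·log₂(0.0683/0.3333) = -0.15619
  P(4)·log₂(P(4)/Q(4)) = 0.4328·log₂(0.4328/0.2114) = 0.44740

D_KL(P||Q) = 0.00652 + 0.11306 - 0.15619 + 0.44740 = 0.41079 ≈ 0.4108 bits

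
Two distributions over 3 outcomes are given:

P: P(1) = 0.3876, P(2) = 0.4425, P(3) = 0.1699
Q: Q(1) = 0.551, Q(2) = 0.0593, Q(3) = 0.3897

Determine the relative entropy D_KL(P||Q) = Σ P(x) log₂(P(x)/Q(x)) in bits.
0.8829 bits

D_KL(P||Q) = Σ P(x) log₂(P(x)/Q(x))

Computing term by term:
  P(1)·log₂(P(1)/Q(1)) = 0.3876·log₂(0.3876/0.551) = -0.19670
  P(2)·log₂(P(2)/Q(2)) = 0.4425·log₂(0.4425/0.0593) = 1.28306
  P(3)·log₂(P(3)/Q(3)) = 0.1699·log₂(0.1699/0.3897) = -0.20349

D_KL(P||Q) = -0.19670 + 1.28306 - 0.20349 = 0.88287 ≈ 0.8829 bits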